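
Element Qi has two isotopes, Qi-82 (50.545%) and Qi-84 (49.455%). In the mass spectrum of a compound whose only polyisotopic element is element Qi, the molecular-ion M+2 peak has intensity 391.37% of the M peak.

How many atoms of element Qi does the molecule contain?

The M+2/M ratio from n Qi atoms is n · q/p = n · 0.49455/0.50545.
n = 3.9137 × 0.50545/0.49455 = 4.00 ≈ 4

4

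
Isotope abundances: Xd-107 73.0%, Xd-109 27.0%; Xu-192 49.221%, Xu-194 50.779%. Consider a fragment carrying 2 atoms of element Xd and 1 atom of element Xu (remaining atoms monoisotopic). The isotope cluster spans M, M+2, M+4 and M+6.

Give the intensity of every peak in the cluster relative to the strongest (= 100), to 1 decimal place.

Element Xd pattern (n=2): 0.5329 : 0.3942 : 0.0729
Element Xu pattern (n=1): 0.49221 : 0.50779
Convolve the two distributions (both contribute in 2-u steps):
  M: 0.5329×0.49221 = 0.262299
  M+2: 0.5329×0.50779 + 0.3942×0.49221 = 0.464630
  M+4: 0.3942×0.50779 + 0.0729×0.49221 = 0.236053
  M+6: 0.0729×0.50779 = 0.037018
Scale to base peak (0.464630) = 100: 56.5 : 100.0 : 50.8 : 8.0

56.5 : 100.0 : 50.8 : 8.0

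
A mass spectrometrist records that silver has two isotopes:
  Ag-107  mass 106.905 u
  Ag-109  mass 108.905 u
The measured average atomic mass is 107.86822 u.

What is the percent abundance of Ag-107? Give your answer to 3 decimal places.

With x = fraction of Ag-107 (so Ag-109 is 1 − x):
106.905·x + 108.905·(1 − x) = 107.86822
(106.905 − 108.905)·x = 107.86822 − 108.905
x = -1.03678 / -2.000 = 0.51839 → 51.839% Ag-107, 48.161% Ag-109.

51.839%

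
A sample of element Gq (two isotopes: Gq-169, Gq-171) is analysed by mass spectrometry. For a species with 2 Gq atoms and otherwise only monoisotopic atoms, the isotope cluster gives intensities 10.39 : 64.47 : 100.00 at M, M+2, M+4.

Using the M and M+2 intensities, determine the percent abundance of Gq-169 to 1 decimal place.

If p is the fraction of Gq that is Gq-169, then I(M+2)/I(M) = [C(2,1)·p^1·(1−p)] / p^2 = 2·(1−p)/p = 64.47/10.39 = 6.2050
(1−p)/p = 6.2050/2 = 3.1025  ⇒  p = 1/(1 + 3.1025) = 0.2438
Gq-169: 24.4%, Gq-171: 75.6%.

24.4%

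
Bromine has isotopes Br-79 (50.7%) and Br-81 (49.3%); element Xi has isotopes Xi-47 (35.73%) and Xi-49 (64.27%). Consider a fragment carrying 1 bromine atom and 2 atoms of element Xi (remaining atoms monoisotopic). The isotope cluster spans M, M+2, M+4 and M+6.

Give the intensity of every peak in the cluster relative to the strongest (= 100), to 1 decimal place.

Bromine pattern (n=1): 0.5070 : 0.4930
Element Xi pattern (n=2): 0.12766329 : 0.45927342 : 0.41306329
Convolve the two distributions (both contribute in 2-u steps):
  M: 0.5070×0.12766329 = 0.064725
  M+2: 0.5070×0.45927342 + 0.4930×0.12766329 = 0.295790
  M+4: 0.5070×0.41306329 + 0.4930×0.45927342 = 0.435845
  M+6: 0.4930×0.41306329 = 0.203640
Scale to base peak (0.435845) = 100: 14.9 : 67.9 : 100.0 : 46.7

14.9 : 67.9 : 100.0 : 46.7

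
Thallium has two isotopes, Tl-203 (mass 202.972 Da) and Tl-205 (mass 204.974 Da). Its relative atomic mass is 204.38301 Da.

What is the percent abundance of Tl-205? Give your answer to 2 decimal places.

70.48%

Writing the weighted mean with unknown fraction x of Tl-203:
202.972·x + 204.974·(1 − x) = 204.38301
(202.972 − 204.974)·x = 204.38301 − 204.974
x = -0.59099 / -2.002 = 0.29520 → 29.52% Tl-203, 70.48% Tl-205.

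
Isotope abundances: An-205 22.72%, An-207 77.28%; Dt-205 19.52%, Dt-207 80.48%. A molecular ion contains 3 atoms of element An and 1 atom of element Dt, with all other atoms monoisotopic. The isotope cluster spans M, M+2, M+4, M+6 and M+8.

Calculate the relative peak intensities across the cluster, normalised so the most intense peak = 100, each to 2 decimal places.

0.55 : 7.85 : 42.08 : 100.00 : 88.93

Element An pattern (n=3): 0.01172803 : 0.11967544 : 0.40706504 : 0.46153149
Element Dt pattern (n=1): 0.1952 : 0.8048
Convolve the two distributions (both contribute in 2-u steps):
  M: 0.01172803×0.1952 = 0.002289
  M+2: 0.01172803×0.8048 + 0.11967544×0.1952 = 0.032799
  M+4: 0.11967544×0.8048 + 0.40706504×0.1952 = 0.175774
  M+6: 0.40706504×0.8048 + 0.46153149×0.1952 = 0.417697
  M+8: 0.46153149×0.8048 = 0.371441
Scale to base peak (0.417697) = 100: 0.55 : 7.85 : 42.08 : 100.00 : 88.93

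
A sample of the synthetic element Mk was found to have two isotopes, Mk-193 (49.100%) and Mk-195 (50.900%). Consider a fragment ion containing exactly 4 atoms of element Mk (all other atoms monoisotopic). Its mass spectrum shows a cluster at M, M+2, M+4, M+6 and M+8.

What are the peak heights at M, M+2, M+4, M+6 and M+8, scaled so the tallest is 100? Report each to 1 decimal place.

The 4 Mk atoms are independent, so intensities follow the terms of (0.49100 + 0.50900)^4.
P(M) = 0.49100^4 = 0.058120
P(M+2) = 4 × 0.49100^3 × 0.50900^1 = 0.241003
P(M+4) = 6 × 0.49100^2 × 0.50900^2 = 0.374757
P(M+6) = 4 × 0.49100^1 × 0.50900^3 = 0.258997
P(M+8) = 0.50900^4 = 0.067123
The M+4 peak is largest (0.374757); scaling to 100 gives 15.5 : 64.3 : 100.0 : 69.1 : 17.9.

15.5 : 64.3 : 100.0 : 69.1 : 17.9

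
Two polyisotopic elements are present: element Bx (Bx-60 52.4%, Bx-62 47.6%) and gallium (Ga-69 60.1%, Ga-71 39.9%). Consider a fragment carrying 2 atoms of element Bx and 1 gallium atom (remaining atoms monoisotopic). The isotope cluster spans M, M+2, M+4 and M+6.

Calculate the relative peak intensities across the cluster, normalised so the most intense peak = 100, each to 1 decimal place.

40.3 : 100.0 : 81.9 : 22.1

Element Bx pattern (n=2): 0.274576 : 0.498848 : 0.226576
Gallium pattern (n=1): 0.6010 : 0.3990
Convolve the two distributions (both contribute in 2-u steps):
  M: 0.274576×0.6010 = 0.165020
  M+2: 0.274576×0.3990 + 0.498848×0.6010 = 0.409363
  M+4: 0.498848×0.3990 + 0.226576×0.6010 = 0.335213
  M+6: 0.226576×0.3990 = 0.090404
Scale to base peak (0.409363) = 100: 40.3 : 100.0 : 81.9 : 22.1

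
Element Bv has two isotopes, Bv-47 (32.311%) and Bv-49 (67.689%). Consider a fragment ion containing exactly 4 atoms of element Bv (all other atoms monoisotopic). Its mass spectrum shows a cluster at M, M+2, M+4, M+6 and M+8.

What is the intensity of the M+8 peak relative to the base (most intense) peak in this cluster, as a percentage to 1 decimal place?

52.4%

Binomial terms of (0.32311 + 0.67689)^4: M 0.0109, M+2 0.0913, M+4 0.2870, M+6 0.4008, M+8 0.2099 → M+6 is the base peak.
P(M+6) = C(4,3) × 0.32311^1 × 0.67689^3 = 4 × 0.32311 × 0.31013751 = 0.400834 (base)
P(M+8) = C(4,4) × 0.32311^0 × 0.67689^4 = 1 × 1.0000 × 0.20992898 = 0.209929
Relative intensity = 0.209929 / 0.400834 × 100 = 52.4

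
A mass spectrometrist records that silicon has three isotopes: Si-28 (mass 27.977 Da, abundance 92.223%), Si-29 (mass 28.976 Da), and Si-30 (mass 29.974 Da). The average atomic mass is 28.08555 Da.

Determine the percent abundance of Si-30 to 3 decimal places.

Let x and y be the fractions of Si-29 and Si-30. Then x + y = 1 − 0.92223 = 0.07777 and 28.976x + 29.974y = 28.08555 − 0.92223×27.977 = 2.28432129.
Substituting: 28.976x + 29.974(0.07777 − x) = 2.28432129
(28.976 − 29.974)x = -0.04675669  ⇒  x = 0.04685, y = 0.03092
Si-29: 4.685%, Si-30: 3.092%.

3.092%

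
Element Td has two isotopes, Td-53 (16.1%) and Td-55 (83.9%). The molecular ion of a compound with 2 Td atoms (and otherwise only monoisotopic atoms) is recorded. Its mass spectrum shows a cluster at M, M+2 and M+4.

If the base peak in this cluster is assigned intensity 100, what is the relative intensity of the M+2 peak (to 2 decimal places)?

38.38

Binomial terms of (0.161 + 0.839)^2: M 0.0259, M+2 0.2702, M+4 0.7039 → M+4 is the base peak.
P(M+4) = C(2,2) × 0.161^0 × 0.839^2 = 1 × 1.0000 × 0.703921 = 0.703921 (base)
P(M+2) = C(2,1) × 0.161^1 × 0.839^1 = 2 × 0.1610 × 0.8390 = 0.270158
Relative intensity = 0.270158 / 0.703921 × 100 = 38.38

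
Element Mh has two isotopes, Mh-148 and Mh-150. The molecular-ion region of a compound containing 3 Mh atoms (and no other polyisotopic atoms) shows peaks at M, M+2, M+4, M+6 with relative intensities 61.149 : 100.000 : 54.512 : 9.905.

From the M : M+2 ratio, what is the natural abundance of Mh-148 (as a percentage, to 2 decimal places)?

If p is the fraction of Mh that is Mh-148, then I(M+2)/I(M) = [C(3,1)·p^2·(1−p)] / p^3 = 3·(1−p)/p = 100.000/61.149 = 1.6353
(1−p)/p = 1.6353/3 = 0.5451  ⇒  p = 1/(1 + 0.5451) = 0.6472
Mh-148: 64.72%, Mh-150: 35.28%.

64.72%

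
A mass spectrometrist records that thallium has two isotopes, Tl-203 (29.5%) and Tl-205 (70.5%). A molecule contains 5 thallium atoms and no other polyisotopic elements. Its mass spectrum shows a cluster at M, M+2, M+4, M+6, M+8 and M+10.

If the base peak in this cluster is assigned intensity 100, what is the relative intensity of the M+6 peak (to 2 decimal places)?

83.69

Binomial terms of (0.295 + 0.705)^5: M 0.0022, M+2 0.0267, M+4 0.1276, M+6 0.3049, M+8 0.3644, M+10 0.1742 → M+8 is the base peak.
P(M+8) = C(5,4) × 0.295^1 × 0.705^4 = 5 × 0.2950 × 0.24703385 = 0.364375 (base)
P(M+6) = C(5,3) × 0.295^2 × 0.705^3 = 10 × 0.087025 × 0.35040263 = 0.304938
Relative intensity = 0.304938 / 0.364375 × 100 = 83.69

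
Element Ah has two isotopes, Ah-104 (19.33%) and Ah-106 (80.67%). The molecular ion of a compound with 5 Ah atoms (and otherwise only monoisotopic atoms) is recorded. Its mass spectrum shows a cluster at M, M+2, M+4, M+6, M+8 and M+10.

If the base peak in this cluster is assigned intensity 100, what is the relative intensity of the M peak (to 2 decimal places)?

0.07

Binomial terms of (0.1933 + 0.8067)^5: M 0.0003, M+2 0.0056, M+4 0.0470, M+6 0.1962, M+8 0.4093, M+10 0.3416 → M+8 is the base peak.
P(M+8) = C(5,4) × 0.1933^1 × 0.8067^4 = 5 × 0.1933 × 0.42349494 = 0.409308 (base)
P(M) = C(5,0) × 0.1933^5 × 0.8067^0 = 1 × 0.00026987 × 1.0000 = 0.000270
Relative intensity = 0.000270 / 0.409308 × 100 = 0.07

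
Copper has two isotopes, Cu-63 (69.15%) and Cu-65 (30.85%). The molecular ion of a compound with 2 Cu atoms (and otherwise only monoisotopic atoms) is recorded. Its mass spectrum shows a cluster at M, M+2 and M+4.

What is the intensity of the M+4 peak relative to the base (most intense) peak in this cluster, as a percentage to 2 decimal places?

Binomial terms of (0.6915 + 0.3085)^2: M 0.4782, M+2 0.4267, M+4 0.0952 → M is the base peak.
P(M) = C(2,0) × 0.6915^2 × 0.3085^0 = 1 × 0.47817225 × 1.0000 = 0.478172 (base)
P(M+4) = C(2,2) × 0.6915^0 × 0.3085^2 = 1 × 1.0000 × 0.09517225 = 0.095172
Relative intensity = 0.095172 / 0.478172 × 100 = 19.90

19.90%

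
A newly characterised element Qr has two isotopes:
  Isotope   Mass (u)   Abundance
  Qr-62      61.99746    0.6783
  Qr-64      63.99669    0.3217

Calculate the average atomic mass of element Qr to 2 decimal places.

Ar = Σ fᵢ·mᵢ = 0.6783 × 61.99746 + 0.3217 × 63.99669
= 42.052877 + 20.587735 = 62.640612 u

62.64 u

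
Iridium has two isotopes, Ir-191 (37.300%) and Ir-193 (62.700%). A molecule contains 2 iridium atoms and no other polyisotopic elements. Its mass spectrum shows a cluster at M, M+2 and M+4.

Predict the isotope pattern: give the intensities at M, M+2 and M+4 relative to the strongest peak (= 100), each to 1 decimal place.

29.7 : 100.0 : 84.0

Expanding (0.37300 + 0.62700)^2:
P(M) = 0.37300^2 = 0.139129
P(M+2) = 2 × 0.37300^1 × 0.62700^1 = 0.467742
P(M+4) = 0.62700^2 = 0.393129
The M+2 peak is largest (0.467742); scaling to 100 gives 29.7 : 100.0 : 84.0.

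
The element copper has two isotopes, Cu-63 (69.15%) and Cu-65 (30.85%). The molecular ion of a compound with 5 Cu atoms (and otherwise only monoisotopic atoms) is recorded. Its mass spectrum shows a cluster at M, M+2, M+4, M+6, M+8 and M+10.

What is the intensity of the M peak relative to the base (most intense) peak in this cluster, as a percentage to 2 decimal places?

Binomial terms of (0.6915 + 0.3085)^5: M 0.1581, M+2 0.3527, M+4 0.3147, M+6 0.1404, M+8 0.0313, M+10 0.0028 → M+2 is the base peak.
P(M+2) = C(5,1) × 0.6915^4 × 0.3085^1 = 5 × 0.2286487 × 0.3085 = 0.352691 (base)
P(M) = C(5,0) × 0.6915^5 × 0.3085^0 = 1 × 0.15811058 × 1.0000 = 0.158111
Relative intensity = 0.158111 / 0.352691 × 100 = 44.83

44.83%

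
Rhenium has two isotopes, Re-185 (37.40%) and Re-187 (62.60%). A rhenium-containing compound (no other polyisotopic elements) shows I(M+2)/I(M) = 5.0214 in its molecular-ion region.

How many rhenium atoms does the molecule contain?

3

The M+2/M ratio from n Re atoms is n · q/p = n · 0.6260/0.3740.
n = 5.0214 × 0.3740/0.6260 = 3.00 ≈ 3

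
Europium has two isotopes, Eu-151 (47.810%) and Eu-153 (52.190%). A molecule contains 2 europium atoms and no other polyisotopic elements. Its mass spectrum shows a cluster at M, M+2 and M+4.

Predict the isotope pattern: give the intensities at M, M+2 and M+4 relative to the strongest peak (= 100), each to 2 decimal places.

The 2 Eu atoms are independent, so intensities follow the terms of (0.47810 + 0.52190)^2.
P(M) = 0.47810^2 = 0.228580
P(M+2) = 2 × 0.47810^1 × 0.52190^1 = 0.499041
P(M+4) = 0.52190^2 = 0.272380
The M+2 peak is largest (0.499041); scaling to 100 gives 45.80 : 100.00 : 54.58.

45.80 : 100.00 : 54.58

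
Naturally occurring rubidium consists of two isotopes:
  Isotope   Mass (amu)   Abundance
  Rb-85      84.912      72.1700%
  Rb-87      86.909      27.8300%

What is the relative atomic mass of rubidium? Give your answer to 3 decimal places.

85.468 amu

The abundance-weighted mean is 0.721700 × 84.912 + 0.278300 × 86.909
= 61.2810 + 24.1868 = 85.4678 amu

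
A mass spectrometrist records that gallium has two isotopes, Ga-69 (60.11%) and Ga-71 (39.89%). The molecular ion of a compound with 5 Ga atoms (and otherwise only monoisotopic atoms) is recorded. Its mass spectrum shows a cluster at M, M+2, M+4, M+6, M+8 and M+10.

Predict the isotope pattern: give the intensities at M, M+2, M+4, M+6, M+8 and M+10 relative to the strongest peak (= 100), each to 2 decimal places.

The 5 Ga atoms are independent, so intensities follow the terms of (0.6011 + 0.3989)^5.
P(M) = 0.6011^5 = 0.078475
P(M+2) = 5 × 0.6011^4 × 0.3989^1 = 0.260388
P(M+4) = 10 × 0.6011^3 × 0.3989^2 = 0.345596
P(M+6) = 10 × 0.6011^2 × 0.3989^3 = 0.229343
P(M+8) = 5 × 0.6011^1 × 0.3989^4 = 0.076098
P(M+10) = 0.3989^5 = 0.010100
The M+4 peak is largest (0.345596); scaling to 100 gives 22.71 : 75.34 : 100.00 : 66.36 : 22.02 : 2.92.

22.71 : 75.34 : 100.00 : 66.36 : 22.02 : 2.92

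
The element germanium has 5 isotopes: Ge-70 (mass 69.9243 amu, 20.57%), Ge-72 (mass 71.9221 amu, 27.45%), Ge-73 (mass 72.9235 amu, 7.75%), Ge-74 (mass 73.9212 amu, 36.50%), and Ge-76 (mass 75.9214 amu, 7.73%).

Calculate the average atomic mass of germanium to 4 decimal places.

72.6276 amu

Average mass = Σ (abundance × isotope mass) = 0.2057 × 69.9243 + 0.2745 × 71.9221 + 0.0775 × 72.9235 + 0.3650 × 73.9212 + 0.0773 × 75.9214
= 14.38343 + 19.74262 + 5.65157 + 26.98124 + 5.86872 = 72.62758 amu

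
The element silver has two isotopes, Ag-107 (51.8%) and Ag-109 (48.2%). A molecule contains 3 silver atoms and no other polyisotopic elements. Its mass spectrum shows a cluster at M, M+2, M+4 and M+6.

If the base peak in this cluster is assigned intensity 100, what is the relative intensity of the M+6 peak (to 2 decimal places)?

(0.518 + 0.482)^3 gives M 0.1390, M+2 0.3880, M+4 0.3610, M+6 0.1120; the largest is M+2.
P(M+2) = C(3,1) × 0.518^2 × 0.482^1 = 3 × 0.268324 × 0.4820 = 0.387997 (base)
P(M+6) = C(3,3) × 0.518^0 × 0.482^3 = 1 × 1.0000 × 0.11198017 = 0.111980
Relative intensity = 0.111980 / 0.387997 × 100 = 28.86

28.86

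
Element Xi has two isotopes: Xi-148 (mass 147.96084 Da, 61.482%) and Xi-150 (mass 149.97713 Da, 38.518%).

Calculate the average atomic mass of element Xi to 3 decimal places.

148.737 Da

Average mass = Σ (abundance × isotope mass) = 0.61482 × 147.96084 + 0.38518 × 149.97713
= 90.969284 + 57.768191 = 148.737475 Da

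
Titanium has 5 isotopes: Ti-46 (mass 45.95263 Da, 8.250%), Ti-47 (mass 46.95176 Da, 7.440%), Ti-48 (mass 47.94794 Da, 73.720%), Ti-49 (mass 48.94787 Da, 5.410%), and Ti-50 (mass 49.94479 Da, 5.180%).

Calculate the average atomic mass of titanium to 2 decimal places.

47.87 Da

Ar = Σ fᵢ·mᵢ = 0.08250 × 45.95263 + 0.07440 × 46.95176 + 0.73720 × 47.94794 + 0.05410 × 48.94787 + 0.05180 × 49.94479
= 3.791092 + 3.493211 + 35.347221 + 2.648080 + 2.587140 = 47.866744 Da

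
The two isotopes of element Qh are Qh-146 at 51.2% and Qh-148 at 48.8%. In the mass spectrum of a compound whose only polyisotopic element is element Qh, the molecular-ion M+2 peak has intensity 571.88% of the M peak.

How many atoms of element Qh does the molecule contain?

6

For n independent Qh atoms, I(M+2)/I(M) = n · (abundance Qh-148) / (abundance Qh-146) = n · 0.488/0.512.
n = 5.7188 × 0.512/0.488 = 6.00 ≈ 6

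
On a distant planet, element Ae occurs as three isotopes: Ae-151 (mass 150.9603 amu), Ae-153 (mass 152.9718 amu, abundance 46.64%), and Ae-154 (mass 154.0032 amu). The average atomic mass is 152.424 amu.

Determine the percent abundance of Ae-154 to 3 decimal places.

17.271%

Let x and y be the fractions of Ae-151 and Ae-154. Then x + y = 1 − 0.4664 = 0.5336 and 150.9603x + 154.0032y = 152.424 − 0.4664×152.9718 = 81.07795248.
Substituting: 150.9603x + 154.0032(0.5336 − x) = 81.07795248
(150.9603 − 154.0032)x = -1.09815504  ⇒  x = 0.36089, y = 0.17271
Ae-151: 36.089%, Ae-154: 17.271%.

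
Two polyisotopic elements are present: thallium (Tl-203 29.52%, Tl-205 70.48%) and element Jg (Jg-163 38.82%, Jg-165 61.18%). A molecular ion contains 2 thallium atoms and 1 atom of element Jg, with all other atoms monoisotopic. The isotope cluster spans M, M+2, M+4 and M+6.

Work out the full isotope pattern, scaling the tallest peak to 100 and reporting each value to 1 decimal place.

Thallium pattern (n=2): 0.08714304 : 0.41611392 : 0.49674304
Element Jg pattern (n=1): 0.3882 : 0.6118
Convolve the two distributions (both contribute in 2-u steps):
  M: 0.08714304×0.3882 = 0.033829
  M+2: 0.08714304×0.6118 + 0.41611392×0.3882 = 0.214850
  M+4: 0.41611392×0.6118 + 0.49674304×0.3882 = 0.447414
  M+6: 0.49674304×0.6118 = 0.303907
Scale to base peak (0.447414) = 100: 7.6 : 48.0 : 100.0 : 67.9

7.6 : 48.0 : 100.0 : 67.9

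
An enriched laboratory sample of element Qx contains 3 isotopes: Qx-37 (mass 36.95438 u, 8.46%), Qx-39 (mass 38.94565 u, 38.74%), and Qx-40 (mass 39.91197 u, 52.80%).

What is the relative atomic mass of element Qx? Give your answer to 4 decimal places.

Average mass = Σ (abundance × isotope mass) = 0.0846 × 36.95438 + 0.3874 × 38.94565 + 0.5280 × 39.91197
= 3.126341 + 15.087545 + 21.073520 = 39.287406 u

39.2874 u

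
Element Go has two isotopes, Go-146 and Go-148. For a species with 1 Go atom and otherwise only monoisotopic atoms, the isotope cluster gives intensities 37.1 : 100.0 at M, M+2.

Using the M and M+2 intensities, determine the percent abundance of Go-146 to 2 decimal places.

27.06%

Write p for the Go-146 fraction. I(M+2)/I(M) = [C(1,1)·p^0·(1−p)] / p^1 = 1·(1−p)/p = 100.0/37.1 = 2.6954
(1−p)/p = 2.6954/1 = 2.6954  ⇒  p = 1/(1 + 2.6954) = 0.2706
Go-146: 27.06%, Go-148: 72.94%.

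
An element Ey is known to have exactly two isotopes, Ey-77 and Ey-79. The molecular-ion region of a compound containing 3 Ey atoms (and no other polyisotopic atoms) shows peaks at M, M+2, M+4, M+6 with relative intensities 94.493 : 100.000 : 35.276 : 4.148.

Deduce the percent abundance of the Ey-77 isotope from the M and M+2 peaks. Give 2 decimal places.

73.92%

If p is the fraction of Ey that is Ey-77, then I(M+2)/I(M) = [C(3,1)·p^2·(1−p)] / p^3 = 3·(1−p)/p = 100.000/94.493 = 1.0583
(1−p)/p = 1.0583/3 = 0.3528  ⇒  p = 1/(1 + 0.3528) = 0.7392
Ey-77: 73.92%, Ey-79: 26.08%.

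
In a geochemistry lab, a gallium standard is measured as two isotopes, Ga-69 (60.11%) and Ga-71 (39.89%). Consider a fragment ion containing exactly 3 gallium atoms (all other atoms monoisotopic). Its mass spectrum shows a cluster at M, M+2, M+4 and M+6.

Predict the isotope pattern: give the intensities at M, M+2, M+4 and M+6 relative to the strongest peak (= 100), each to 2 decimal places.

50.23 : 100.00 : 66.36 : 14.68

Expanding (0.6011 + 0.3989)^3:
P(M) = 0.6011^3 = 0.217190
P(M+2) = 3 × 0.6011^2 × 0.3989^1 = 0.432393
P(M+4) = 3 × 0.6011^1 × 0.3989^2 = 0.286943
P(M+6) = 0.3989^3 = 0.063473
The M+2 peak is largest (0.432393); scaling to 100 gives 50.23 : 100.00 : 66.36 : 14.68.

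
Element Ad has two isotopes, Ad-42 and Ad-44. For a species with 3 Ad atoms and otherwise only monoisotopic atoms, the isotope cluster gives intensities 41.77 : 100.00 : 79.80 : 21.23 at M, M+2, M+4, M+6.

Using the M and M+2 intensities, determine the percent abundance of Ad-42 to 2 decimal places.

55.62%

Write p for the Ad-42 fraction. I(M+2)/I(M) = [C(3,1)·p^2·(1−p)] / p^3 = 3·(1−p)/p = 100.00/41.77 = 2.3941
(1−p)/p = 2.3941/3 = 0.7980  ⇒  p = 1/(1 + 0.7980) = 0.5562
Ad-42: 55.62%, Ad-44: 44.38%.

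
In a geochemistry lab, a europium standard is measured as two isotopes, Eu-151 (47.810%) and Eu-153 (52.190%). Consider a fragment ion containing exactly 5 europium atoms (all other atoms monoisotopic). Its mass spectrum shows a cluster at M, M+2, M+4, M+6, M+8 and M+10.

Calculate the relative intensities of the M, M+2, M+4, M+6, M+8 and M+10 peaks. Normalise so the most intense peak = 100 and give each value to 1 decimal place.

7.7 : 42.0 : 91.6 : 100.0 : 54.6 : 11.9

The 5 Eu atoms are independent, so intensities follow the terms of (0.47810 + 0.52190)^5.
P(M) = 0.47810^5 = 0.024980
P(M+2) = 5 × 0.47810^4 × 0.52190^1 = 0.136343
P(M+4) = 10 × 0.47810^3 × 0.52190^2 = 0.297667
P(M+6) = 10 × 0.47810^2 × 0.52190^3 = 0.324937
P(M+8) = 5 × 0.47810^1 × 0.52190^4 = 0.177353
P(M+10) = 0.52190^5 = 0.038720
The M+6 peak is largest (0.324937); scaling to 100 gives 7.7 : 42.0 : 91.6 : 100.0 : 54.6 : 11.9.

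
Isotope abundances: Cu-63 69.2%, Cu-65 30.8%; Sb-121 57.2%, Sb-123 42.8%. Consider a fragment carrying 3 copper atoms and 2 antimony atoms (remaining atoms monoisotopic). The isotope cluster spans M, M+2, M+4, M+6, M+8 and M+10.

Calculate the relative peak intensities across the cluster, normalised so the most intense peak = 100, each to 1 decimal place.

Copper pattern (n=3): 0.33137389 : 0.44247034 : 0.19693766 : 0.02921811
Antimony pattern (n=2): 0.327184 : 0.489632 : 0.183184
Convolve the two distributions (both contribute in 2-u steps):
  M: 0.33137389×0.327184 = 0.108420
  M+2: 0.33137389×0.489632 + 0.44247034×0.327184 = 0.307020
  M+4: 0.33137389×0.183184 + 0.44247034×0.489632 + 0.19693766×0.327184 = 0.341785
  M+6: 0.44247034×0.183184 + 0.19693766×0.489632 + 0.02921811×0.327184 = 0.187040
  M+8: 0.19693766×0.183184 + 0.02921811×0.489632 = 0.050382
  M+10: 0.02921811×0.183184 = 0.005352
Scale to base peak (0.341785) = 100: 31.7 : 89.8 : 100.0 : 54.7 : 14.7 : 1.6

31.7 : 89.8 : 100.0 : 54.7 : 14.7 : 1.6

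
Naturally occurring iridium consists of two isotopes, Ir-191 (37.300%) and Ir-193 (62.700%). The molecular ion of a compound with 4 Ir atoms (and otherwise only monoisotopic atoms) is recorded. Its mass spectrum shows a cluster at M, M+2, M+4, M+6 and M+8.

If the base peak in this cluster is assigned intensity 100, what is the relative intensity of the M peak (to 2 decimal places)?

5.26

(0.37300 + 0.62700)^4 gives M 0.0194, M+2 0.1302, M+4 0.3282, M+6 0.3678, M+8 0.1546; the largest is M+6.
P(M+6) = C(4,3) × 0.37300^1 × 0.62700^3 = 4 × 0.3730 × 0.24649188 = 0.367766 (base)
P(M) = C(4,0) × 0.37300^4 × 0.62700^0 = 1 × 0.01935688 × 1.0000 = 0.019357
Relative intensity = 0.019357 / 0.367766 × 100 = 5.26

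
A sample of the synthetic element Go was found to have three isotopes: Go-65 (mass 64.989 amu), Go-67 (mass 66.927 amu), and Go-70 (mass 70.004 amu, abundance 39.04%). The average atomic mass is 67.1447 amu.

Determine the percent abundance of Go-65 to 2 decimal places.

Let x and y be the fractions of Go-65 and Go-67. Then x + y = 1 − 0.3904 = 0.6096 and 64.989x + 66.927y = 67.1447 − 0.3904×70.004 = 39.8151384.
Substituting: 64.989x + 66.927(0.6096 − x) = 39.8151384
(64.989 − 66.927)x = -0.9835608  ⇒  x = 0.50751, y = 0.10209
Go-65: 50.75%, Go-67: 10.21%.

50.75%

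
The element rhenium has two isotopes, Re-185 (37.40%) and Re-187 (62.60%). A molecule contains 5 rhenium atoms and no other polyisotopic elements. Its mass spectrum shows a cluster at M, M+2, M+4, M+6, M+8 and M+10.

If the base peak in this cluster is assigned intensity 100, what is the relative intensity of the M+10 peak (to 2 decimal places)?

28.02

Binomial terms of (0.3740 + 0.6260)^5: M 0.0073, M+2 0.0612, M+4 0.2050, M+6 0.3431, M+8 0.2872, M+10 0.0961 → M+6 is the base peak.
P(M+6) = C(5,3) × 0.3740^2 × 0.6260^3 = 10 × 0.139876 × 0.24531438 = 0.343136 (base)
P(M+10) = C(5,5) × 0.3740^0 × 0.6260^5 = 1 × 1.0000 × 0.09613282 = 0.096133
Relative intensity = 0.096133 / 0.343136 × 100 = 28.02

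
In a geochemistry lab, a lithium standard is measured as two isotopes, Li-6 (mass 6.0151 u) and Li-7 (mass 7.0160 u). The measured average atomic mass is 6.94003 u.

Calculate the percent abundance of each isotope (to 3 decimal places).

Li-6: 7.590%, Li-7: 92.410%

Let x be the fractional abundance of Li-6; then Li-7 has abundance 1 − x.
6.0151·x + 7.0160·(1 − x) = 6.94003
(6.0151 − 7.0160)·x = 6.94003 − 7.0160
x = -0.07597 / -1.0009 = 0.07590 → 7.590% Li-6, 92.410% Li-7.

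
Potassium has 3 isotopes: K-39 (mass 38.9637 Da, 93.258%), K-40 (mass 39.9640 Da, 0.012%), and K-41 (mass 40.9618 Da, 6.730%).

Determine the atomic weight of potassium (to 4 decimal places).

The abundance-weighted mean is 0.93258 × 38.9637 + 0.00012 × 39.9640 + 0.06730 × 40.9618
= 36.33677 + 0.00480 + 2.75673 = 39.09830 Da

39.0983 Da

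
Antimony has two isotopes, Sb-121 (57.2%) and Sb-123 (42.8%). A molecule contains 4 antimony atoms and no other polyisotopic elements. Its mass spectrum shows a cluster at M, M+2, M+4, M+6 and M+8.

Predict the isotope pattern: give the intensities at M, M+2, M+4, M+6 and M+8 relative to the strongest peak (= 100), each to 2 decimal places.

29.77 : 89.10 : 100.00 : 49.88 : 9.33

Expanding (0.572 + 0.428)^4:
P(M) = 0.572^4 = 0.107049
P(M+2) = 4 × 0.572^3 × 0.428^1 = 0.320400
P(M+4) = 6 × 0.572^2 × 0.428^2 = 0.359609
P(M+6) = 4 × 0.572^1 × 0.428^3 = 0.179385
P(M+8) = 0.428^4 = 0.033556
The M+4 peak is largest (0.359609); scaling to 100 gives 29.77 : 89.10 : 100.00 : 49.88 : 9.33.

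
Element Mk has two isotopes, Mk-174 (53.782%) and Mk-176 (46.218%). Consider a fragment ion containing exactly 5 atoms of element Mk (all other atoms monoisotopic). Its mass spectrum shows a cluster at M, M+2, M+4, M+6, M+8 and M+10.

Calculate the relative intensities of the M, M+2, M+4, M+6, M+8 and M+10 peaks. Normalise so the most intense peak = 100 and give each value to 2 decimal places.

The 5 Mk atoms are independent, so intensities follow the terms of (0.53782 + 0.46218)^5.
P(M) = 0.53782^5 = 0.044997
P(M+2) = 5 × 0.53782^4 × 0.46218^1 = 0.193343
P(M+4) = 10 × 0.53782^3 × 0.46218^2 = 0.332302
P(M+6) = 10 × 0.53782^2 × 0.46218^3 = 0.285567
P(M+8) = 5 × 0.53782^1 × 0.46218^4 = 0.122702
P(M+10) = 0.46218^5 = 0.021089
The M+4 peak is largest (0.332302); scaling to 100 gives 13.54 : 58.18 : 100.00 : 85.94 : 36.92 : 6.35.

13.54 : 58.18 : 100.00 : 85.94 : 36.92 : 6.35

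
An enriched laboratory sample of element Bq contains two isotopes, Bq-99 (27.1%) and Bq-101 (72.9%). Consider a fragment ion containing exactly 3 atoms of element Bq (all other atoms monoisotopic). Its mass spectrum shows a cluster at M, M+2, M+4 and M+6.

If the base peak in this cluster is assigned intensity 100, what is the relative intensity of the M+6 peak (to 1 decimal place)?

Binomial terms of (0.271 + 0.729)^3: M 0.0199, M+2 0.1606, M+4 0.4321, M+6 0.3874 → M+4 is the base peak.
P(M+4) = C(3,2) × 0.271^1 × 0.729^2 = 3 × 0.2710 × 0.531441 = 0.432062 (base)
P(M+6) = C(3,3) × 0.271^0 × 0.729^3 = 1 × 1.0000 × 0.38742049 = 0.387420
Relative intensity = 0.387420 / 0.432062 × 100 = 89.7

89.7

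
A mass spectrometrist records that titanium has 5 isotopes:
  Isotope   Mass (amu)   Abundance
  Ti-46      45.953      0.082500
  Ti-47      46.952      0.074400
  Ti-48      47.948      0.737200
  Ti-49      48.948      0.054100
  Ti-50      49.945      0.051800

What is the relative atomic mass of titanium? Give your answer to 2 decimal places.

The abundance-weighted mean is 0.082500 × 45.953 + 0.074400 × 46.952 + 0.737200 × 47.948 + 0.054100 × 48.948 + 0.051800 × 49.945
= 3.7911 + 3.4932 + 35.3473 + 2.6481 + 2.5872 = 47.8669 amu

47.87 amu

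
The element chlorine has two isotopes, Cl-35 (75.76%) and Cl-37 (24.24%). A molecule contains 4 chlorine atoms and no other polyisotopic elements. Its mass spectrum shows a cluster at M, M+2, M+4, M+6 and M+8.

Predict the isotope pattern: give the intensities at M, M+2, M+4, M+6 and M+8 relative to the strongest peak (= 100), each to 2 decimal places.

The 4 Cl atoms are independent, so intensities follow the terms of (0.7576 + 0.2424)^4.
P(M) = 0.7576^4 = 0.329428
P(M+2) = 4 × 0.7576^3 × 0.2424^1 = 0.421612
P(M+4) = 6 × 0.7576^2 × 0.2424^2 = 0.202347
P(M+6) = 4 × 0.7576^1 × 0.2424^3 = 0.043162
P(M+8) = 0.2424^4 = 0.003452
The M+2 peak is largest (0.421612); scaling to 100 gives 78.14 : 100.00 : 47.99 : 10.24 : 0.82.

78.14 : 100.00 : 47.99 : 10.24 : 0.82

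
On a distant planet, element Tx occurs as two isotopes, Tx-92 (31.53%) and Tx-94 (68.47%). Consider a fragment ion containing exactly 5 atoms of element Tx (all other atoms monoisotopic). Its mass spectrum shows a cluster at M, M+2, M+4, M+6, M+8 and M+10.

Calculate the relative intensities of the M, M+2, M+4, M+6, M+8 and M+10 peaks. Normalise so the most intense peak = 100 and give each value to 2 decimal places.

0.90 : 9.76 : 42.41 : 92.10 : 100.00 : 43.43

Each Tx atom is independently Tx-92 (p = 0.3153) or Tx-94 (q = 0.6847); the cluster is the binomial expansion (p + q)^5.
P(M) = 0.3153^5 = 0.003116
P(M+2) = 5 × 0.3153^4 × 0.6847^1 = 0.033835
P(M+4) = 10 × 0.3153^3 × 0.6847^2 = 0.146951
P(M+6) = 10 × 0.3153^2 × 0.6847^3 = 0.319116
P(M+8) = 5 × 0.3153^1 × 0.6847^4 = 0.346494
P(M+10) = 0.6847^5 = 0.150488
The M+8 peak is largest (0.346494); scaling to 100 gives 0.90 : 9.76 : 42.41 : 92.10 : 100.00 : 43.43.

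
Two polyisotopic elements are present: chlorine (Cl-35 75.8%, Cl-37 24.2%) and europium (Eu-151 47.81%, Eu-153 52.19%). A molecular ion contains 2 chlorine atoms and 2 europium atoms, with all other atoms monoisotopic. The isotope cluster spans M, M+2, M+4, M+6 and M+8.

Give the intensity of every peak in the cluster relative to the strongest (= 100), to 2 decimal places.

Chlorine pattern (n=2): 0.574564 : 0.366872 : 0.058564
Europium pattern (n=2): 0.22857961 : 0.49904078 : 0.27237961
Convolve the two distributions (both contribute in 2-u steps):
  M: 0.574564×0.22857961 = 0.131334
  M+2: 0.574564×0.49904078 + 0.366872×0.22857961 = 0.370590
  M+4: 0.574564×0.27237961 + 0.366872×0.49904078 + 0.058564×0.22857961 = 0.352970
  M+6: 0.366872×0.27237961 + 0.058564×0.49904078 = 0.129154
  M+8: 0.058564×0.27237961 = 0.015952
Scale to base peak (0.370590) = 100: 35.44 : 100.00 : 95.25 : 34.85 : 4.30

35.44 : 100.00 : 95.25 : 34.85 : 4.30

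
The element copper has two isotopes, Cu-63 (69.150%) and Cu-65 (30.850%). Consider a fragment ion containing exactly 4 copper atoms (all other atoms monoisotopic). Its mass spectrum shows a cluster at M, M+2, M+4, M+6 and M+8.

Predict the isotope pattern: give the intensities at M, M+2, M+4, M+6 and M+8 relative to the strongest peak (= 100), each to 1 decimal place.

Each Cu atom is independently Cu-63 (p = 0.69150) or Cu-65 (q = 0.30850); the cluster is the binomial expansion (p + q)^4.
P(M) = 0.69150^4 = 0.228649
P(M+2) = 4 × 0.69150^3 × 0.30850^1 = 0.408030
P(M+4) = 6 × 0.69150^2 × 0.30850^2 = 0.273052
P(M+6) = 4 × 0.69150^1 × 0.30850^3 = 0.081212
P(M+8) = 0.30850^4 = 0.009058
The M+2 peak is largest (0.408030); scaling to 100 gives 56.0 : 100.0 : 66.9 : 19.9 : 2.2.

56.0 : 100.0 : 66.9 : 19.9 : 2.2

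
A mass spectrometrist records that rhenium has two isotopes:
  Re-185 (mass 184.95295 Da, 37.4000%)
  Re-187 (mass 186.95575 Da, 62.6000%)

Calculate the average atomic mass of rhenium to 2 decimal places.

The abundance-weighted mean is 0.374000 × 184.95295 + 0.626000 × 186.95575
= 69.172403 + 117.034300 = 186.206703 Da

186.21 Da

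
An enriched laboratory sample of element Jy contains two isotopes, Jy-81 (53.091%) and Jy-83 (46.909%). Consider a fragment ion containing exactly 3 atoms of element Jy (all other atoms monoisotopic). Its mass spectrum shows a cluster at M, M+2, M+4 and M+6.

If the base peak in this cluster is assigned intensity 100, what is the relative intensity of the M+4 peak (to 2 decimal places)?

88.36

(0.53091 + 0.46909)^3 gives M 0.1496, M+2 0.3967, M+4 0.3505, M+6 0.1032; the largest is M+2.
P(M+2) = C(3,1) × 0.53091^2 × 0.46909^1 = 3 × 0.28186543 × 0.46909 = 0.396661 (base)
P(M+4) = C(3,2) × 0.53091^1 × 0.46909^2 = 3 × 0.53091 × 0.22004543 = 0.350473
Relative intensity = 0.350473 / 0.396661 × 100 = 88.36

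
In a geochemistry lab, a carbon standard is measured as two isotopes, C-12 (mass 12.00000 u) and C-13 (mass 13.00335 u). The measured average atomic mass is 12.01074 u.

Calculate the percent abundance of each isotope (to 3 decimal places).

Writing the weighted mean with unknown fraction x of C-12:
12.00000·x + 13.00335·(1 − x) = 12.01074
(12.00000 − 13.00335)·x = 12.01074 − 13.00335
x = -0.99261 / -1.00335 = 0.98930 → 98.930% C-12, 1.070% C-13.

C-12: 98.930%, C-13: 1.070%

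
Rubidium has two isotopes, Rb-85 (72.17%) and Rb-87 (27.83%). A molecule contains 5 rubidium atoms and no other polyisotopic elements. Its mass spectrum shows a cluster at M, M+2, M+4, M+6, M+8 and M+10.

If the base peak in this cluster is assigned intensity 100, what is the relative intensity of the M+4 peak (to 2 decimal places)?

Term probabilities: M 0.1958, M+2 0.3775, M+4 0.2911, M+6 0.1123, M+8 0.0216, M+10 0.0017. Base peak = M+2.
P(M+2) = C(5,1) × 0.7217^4 × 0.2783^1 = 5 × 0.27128565 × 0.2783 = 0.377494 (base)
P(M+4) = C(5,2) × 0.7217^3 × 0.2783^2 = 10 × 0.37589809 × 0.07745089 = 0.291136
Relative intensity = 0.291136 / 0.377494 × 100 = 77.12

77.12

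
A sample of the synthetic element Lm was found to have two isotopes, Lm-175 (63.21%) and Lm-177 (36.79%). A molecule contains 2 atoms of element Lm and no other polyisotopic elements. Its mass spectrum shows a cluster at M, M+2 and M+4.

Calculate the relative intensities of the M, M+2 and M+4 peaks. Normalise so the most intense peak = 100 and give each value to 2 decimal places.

85.91 : 100.00 : 29.10

Expanding (0.6321 + 0.3679)^2:
P(M) = 0.6321^2 = 0.399550
P(M+2) = 2 × 0.6321^1 × 0.3679^1 = 0.465099
P(M+4) = 0.3679^2 = 0.135350
The M+2 peak is largest (0.465099); scaling to 100 gives 85.91 : 100.00 : 29.10.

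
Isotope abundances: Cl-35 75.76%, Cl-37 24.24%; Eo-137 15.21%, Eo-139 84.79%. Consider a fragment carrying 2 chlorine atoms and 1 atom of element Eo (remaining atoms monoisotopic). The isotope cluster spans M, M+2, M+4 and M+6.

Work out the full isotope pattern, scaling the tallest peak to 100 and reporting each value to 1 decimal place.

16.1 : 100.0 : 59.0 : 9.2

Chlorine pattern (n=2): 0.57395776 : 0.36728448 : 0.05875776
Element Eo pattern (n=1): 0.1521 : 0.8479
Convolve the two distributions (both contribute in 2-u steps):
  M: 0.57395776×0.1521 = 0.087299
  M+2: 0.57395776×0.8479 + 0.36728448×0.1521 = 0.542523
  M+4: 0.36728448×0.8479 + 0.05875776×0.1521 = 0.320358
  M+6: 0.05875776×0.8479 = 0.049821
Scale to base peak (0.542523) = 100: 16.1 : 100.0 : 59.0 : 9.2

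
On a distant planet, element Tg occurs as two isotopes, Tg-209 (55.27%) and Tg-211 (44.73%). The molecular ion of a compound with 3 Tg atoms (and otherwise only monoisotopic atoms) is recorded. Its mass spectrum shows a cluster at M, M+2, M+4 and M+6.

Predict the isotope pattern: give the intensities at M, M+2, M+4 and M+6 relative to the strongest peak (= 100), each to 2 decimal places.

41.19 : 100.00 : 80.93 : 21.83

The 3 Tg atoms are independent, so intensities follow the terms of (0.5527 + 0.4473)^3.
P(M) = 0.5527^3 = 0.168837
P(M+2) = 3 × 0.5527^2 × 0.4473^1 = 0.409920
P(M+4) = 3 × 0.5527^1 × 0.4473^2 = 0.331748
P(M+6) = 0.4473^3 = 0.089495
The M+2 peak is largest (0.409920); scaling to 100 gives 41.19 : 100.00 : 80.93 : 21.83.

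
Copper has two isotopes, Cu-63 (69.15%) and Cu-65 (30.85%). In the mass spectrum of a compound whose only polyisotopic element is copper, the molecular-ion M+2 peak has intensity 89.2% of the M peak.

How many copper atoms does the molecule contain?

With n Cu atoms, P(M+2)/P(M) = C(n,1)·p^(n−1)q / p^n = n·q/p = n · 0.3085/0.6915.
n = 0.892 × 0.6915/0.3085 = 2.00 ≈ 2

2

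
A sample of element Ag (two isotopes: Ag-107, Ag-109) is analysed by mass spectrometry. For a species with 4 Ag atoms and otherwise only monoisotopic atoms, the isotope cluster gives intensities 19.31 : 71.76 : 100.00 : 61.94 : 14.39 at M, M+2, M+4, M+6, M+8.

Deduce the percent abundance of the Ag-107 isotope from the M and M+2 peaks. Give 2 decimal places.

If p is the fraction of Ag that is Ag-107, then I(M+2)/I(M) = [C(4,1)·p^3·(1−p)] / p^4 = 4·(1−p)/p = 71.76/19.31 = 3.7162
(1−p)/p = 3.7162/4 = 0.9291  ⇒  p = 1/(1 + 0.9291) = 0.5184
Ag-107: 51.84%, Ag-109: 48.16%.

51.84%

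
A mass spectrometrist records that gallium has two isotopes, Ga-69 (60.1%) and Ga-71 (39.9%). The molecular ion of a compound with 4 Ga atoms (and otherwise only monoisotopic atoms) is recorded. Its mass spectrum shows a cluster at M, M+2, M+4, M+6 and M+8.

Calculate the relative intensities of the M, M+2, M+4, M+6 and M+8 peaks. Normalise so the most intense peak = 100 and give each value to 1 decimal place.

Expanding (0.601 + 0.399)^4:
P(M) = 0.601^4 = 0.130466
P(M+2) = 4 × 0.601^3 × 0.399^1 = 0.346463
P(M+4) = 6 × 0.601^2 × 0.399^2 = 0.345021
P(M+6) = 4 × 0.601^1 × 0.399^3 = 0.152705
P(M+8) = 0.399^4 = 0.025345
The M+2 peak is largest (0.346463); scaling to 100 gives 37.7 : 100.0 : 99.6 : 44.1 : 7.3.

37.7 : 100.0 : 99.6 : 44.1 : 7.3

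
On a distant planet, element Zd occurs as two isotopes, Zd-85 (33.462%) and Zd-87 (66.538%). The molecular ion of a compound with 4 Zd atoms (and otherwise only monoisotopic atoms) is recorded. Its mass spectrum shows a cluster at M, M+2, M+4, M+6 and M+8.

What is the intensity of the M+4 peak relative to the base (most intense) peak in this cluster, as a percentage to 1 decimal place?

Term probabilities: M 0.0125, M+2 0.0997, M+4 0.2974, M+6 0.3943, M+8 0.1960. Base peak = M+6.
P(M+6) = C(4,3) × 0.33462^1 × 0.66538^3 = 4 × 0.33462 × 0.29458405 = 0.394295 (base)
P(M+4) = C(4,2) × 0.33462^2 × 0.66538^2 = 6 × 0.11197054 × 0.44273054 = 0.297437
Relative intensity = 0.297437 / 0.394295 × 100 = 75.4

75.4%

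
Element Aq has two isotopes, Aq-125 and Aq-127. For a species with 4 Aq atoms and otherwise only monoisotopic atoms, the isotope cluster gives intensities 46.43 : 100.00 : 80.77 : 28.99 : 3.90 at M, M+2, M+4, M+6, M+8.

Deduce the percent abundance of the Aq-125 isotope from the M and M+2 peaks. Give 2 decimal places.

65.00%

If p is the fraction of Aq that is Aq-125, then I(M+2)/I(M) = [C(4,1)·p^3·(1−p)] / p^4 = 4·(1−p)/p = 100.00/46.43 = 2.1538
(1−p)/p = 2.1538/4 = 0.5384  ⇒  p = 1/(1 + 0.5384) = 0.6500
Aq-125: 65.00%, Aq-127: 35.00%.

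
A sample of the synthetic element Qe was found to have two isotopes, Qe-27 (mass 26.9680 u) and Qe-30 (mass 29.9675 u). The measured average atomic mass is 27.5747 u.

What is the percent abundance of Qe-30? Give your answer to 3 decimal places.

20.227%

Writing the weighted mean with unknown fraction x of Qe-27:
26.9680·x + 29.9675·(1 − x) = 27.5747
(26.9680 − 29.9675)·x = 27.5747 − 29.9675
x = -2.3928 / -2.9995 = 0.79773 → 79.773% Qe-27, 20.227% Qe-30.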